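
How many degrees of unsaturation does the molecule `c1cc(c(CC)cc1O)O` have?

Molecular formula from the SMILES: C8H10O2.
DoU = (2C + 2 + N − H − X)/2 = (2·8 + 2 + 0 − 10 − 0)/2 = 8/2 = 4.
(Structurally: 1 ring(s) + 3 π bond(s) = 4.)

4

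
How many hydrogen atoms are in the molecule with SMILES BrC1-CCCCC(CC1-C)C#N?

Hydrogens are implicit in SMILES; fill each atom to its normal valence:
  5 × C: 2 H each → 10
  3 × C: 1 H each → 3
  1 × Br: no H
  1 × C: 3 H
  1 × C: no H
  1 × N: no H
  Total hydrogens = 16.

16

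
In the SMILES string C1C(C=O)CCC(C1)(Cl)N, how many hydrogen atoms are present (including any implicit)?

Hydrogens are implicit in SMILES; fill each atom to its normal valence:
  4 × C: 2 H each → 8
  2 × C: 1 H each → 2
  1 × C: no H
  1 × Cl: no H
  1 × N: 2 H
  1 × O: no H
  Total hydrogens = 12.

12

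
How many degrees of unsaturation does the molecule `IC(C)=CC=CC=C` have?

3

Molecular formula from the SMILES: C7H9I.
DoU = (2C + 2 + N − H − X)/2 = (2·7 + 2 + 0 − 9 − 1)/2 = 6/2 = 3.
(Structurally: 0 ring(s) + 3 π bond(s) = 3.)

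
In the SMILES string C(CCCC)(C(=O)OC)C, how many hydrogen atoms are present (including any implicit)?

16

Hydrogens are implicit in SMILES; fill each atom to its normal valence:
  3 × C: 3 H each → 9
  3 × C: 2 H each → 6
  2 × O: no H
  1 × C: 1 H
  1 × C: no H
  Total hydrogens = 16.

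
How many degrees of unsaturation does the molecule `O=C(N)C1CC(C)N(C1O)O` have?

Molecular formula from the SMILES: C6H12N2O3.
DoU = (2C + 2 + N − H − X)/2 = (2·6 + 2 + 2 − 12 − 0)/2 = 4/2 = 2.
(Structurally: 1 ring(s) + 1 π bond(s) = 2.)

2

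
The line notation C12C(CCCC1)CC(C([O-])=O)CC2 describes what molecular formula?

C11H17O2-

Heavy atoms from the SMILES: 11 C, 2 O.
Implicit hydrogens by atom environment:
  7 × C: 2 H each → 14
  3 × C: 1 H each → 3
  1 × C: no H
  1 × O: no H
  1 × O (charge -1): no H
  Total hydrogens = 17.
Net charge -1.
Molecular formula: C11H17O2-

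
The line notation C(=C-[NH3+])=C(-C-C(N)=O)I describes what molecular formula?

C5H8IN2O+

Heavy atoms from the SMILES: 5 C, 1 I, 2 N, 1 O.
Implicit hydrogens by atom environment:
  3 × C: no H
  1 × C: 2 H
  1 × C: 1 H
  1 × I: no H
  1 × N (charge +1): 3 H
  1 × N: 2 H
  1 × O: no H
  Total hydrogens = 8.
Net charge +1.
Molecular formula: C5H8IN2O+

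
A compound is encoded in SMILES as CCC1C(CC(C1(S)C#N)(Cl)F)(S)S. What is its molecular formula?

C8H11ClFNS3

Heavy atoms from the SMILES: 8 C, 1 Cl, 1 F, 1 N, 3 S.
Implicit hydrogens by atom environment:
  4 × C: no H
  3 × S: 1 H each → 3
  2 × C: 2 H each → 4
  1 × C: 3 H
  1 × C: 1 H
  1 × Cl: no H
  1 × F: no H
  1 × N: no H
  Total hydrogens = 11.
Molecular formula: C8H11ClFNS3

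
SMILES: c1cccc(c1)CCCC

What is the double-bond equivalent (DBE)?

Molecular formula from the SMILES: C10H14.
DoU = (2C + 2 + N − H − X)/2 = (2·10 + 2 + 0 − 14 − 0)/2 = 8/2 = 4.
(Structurally: 1 ring(s) + 3 π bond(s) = 4.)

4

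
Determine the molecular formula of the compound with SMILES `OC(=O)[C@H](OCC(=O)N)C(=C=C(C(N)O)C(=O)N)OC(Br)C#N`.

C11H13BrN4O7

Heavy atoms from the SMILES: 1 Br, 11 C, 4 N, 7 O.
Implicit hydrogens by atom environment:
  7 × C: no H
  5 × O: no H
  3 × C: 1 H each → 3
  3 × N: 2 H each → 6
  2 × O: 1 H each → 2
  1 × Br: no H
  1 × C: 2 H
  1 × N: no H
  Total hydrogens = 13.
Molecular formula: C11H13BrN4O7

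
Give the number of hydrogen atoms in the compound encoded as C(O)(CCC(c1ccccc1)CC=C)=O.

Hydrogens are implicit in SMILES; fill each atom to its normal valence:
  5 × C (aromatic): 1 H each → 5
  4 × C: 2 H each → 8
  2 × C: 1 H each → 2
  1 × C: no H
  1 × C (aromatic): no H
  1 × O: 1 H
  1 × O: no H
  Total hydrogens = 16.

16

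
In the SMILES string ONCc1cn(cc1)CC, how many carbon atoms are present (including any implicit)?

The symbol for carbon appears 7 times in the SMILES. Lowercase c denotes aromatic carbon and counts toward C.

7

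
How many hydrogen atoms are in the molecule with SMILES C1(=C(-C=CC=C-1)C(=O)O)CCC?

Hydrogens are implicit in SMILES; fill each atom to its normal valence:
  4 × C (aromatic): 1 H each → 4
  2 × C: 2 H each → 4
  2 × C (aromatic): no H
  1 × C: 3 H
  1 × C: no H
  1 × O: 1 H
  1 × O: no H
  Total hydrogens = 12.

12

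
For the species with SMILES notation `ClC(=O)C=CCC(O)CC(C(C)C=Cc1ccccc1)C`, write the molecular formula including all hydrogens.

Heavy atoms from the SMILES: 18 C, 1 Cl, 2 O.
Implicit hydrogens by atom environment:
  7 × C: 1 H each → 7
  5 × C (aromatic): 1 H each → 5
  2 × C: 3 H each → 6
  2 × C: 2 H each → 4
  1 × C: no H
  1 × C (aromatic): no H
  1 × Cl: no H
  1 × O: 1 H
  1 × O: no H
  Total hydrogens = 23.
Molecular formula: C18H23ClO2

C18H23ClO2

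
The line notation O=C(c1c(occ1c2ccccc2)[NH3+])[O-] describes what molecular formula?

C11H9NO3

Heavy atoms from the SMILES: 11 C, 1 N, 3 O.
Implicit hydrogens by atom environment:
  6 × C (aromatic): 1 H each → 6
  4 × C (aromatic): no H
  1 × C: no H
  1 × N (charge +1): 3 H
  1 × O (aromatic): no H
  1 × O: no H
  1 × O (charge -1): no H
  Total hydrogens = 9.
Molecular formula: C11H9NO3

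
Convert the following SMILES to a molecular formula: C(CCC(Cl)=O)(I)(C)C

Heavy atoms from the SMILES: 6 C, 1 Cl, 1 I, 1 O.
Implicit hydrogens by atom environment:
  2 × C: 3 H each → 6
  2 × C: 2 H each → 4
  2 × C: no H
  1 × Cl: no H
  1 × I: no H
  1 × O: no H
  Total hydrogens = 10.
Molecular formula: C6H10ClIO

C6H10ClIO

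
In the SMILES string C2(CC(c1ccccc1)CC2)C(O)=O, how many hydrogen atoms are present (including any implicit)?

Hydrogens are implicit in SMILES; fill each atom to its normal valence:
  5 × C (aromatic): 1 H each → 5
  3 × C: 2 H each → 6
  2 × C: 1 H each → 2
  1 × C: no H
  1 × C (aromatic): no H
  1 × O: 1 H
  1 × O: no H
  Total hydrogens = 14.

14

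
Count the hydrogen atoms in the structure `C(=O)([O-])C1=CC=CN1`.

4

Hydrogens are implicit in SMILES; fill each atom to its normal valence:
  3 × C (aromatic): 1 H each → 3
  1 × C (aromatic): no H
  1 × C: no H
  1 × N (aromatic): 1 H
  1 × O: no H
  1 × O (charge -1): no H
  Total hydrogens = 4.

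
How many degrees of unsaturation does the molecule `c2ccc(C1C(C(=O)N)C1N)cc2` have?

6

Molecular formula from the SMILES: C10H12N2O.
DoU = (2C + 2 + N − H − X)/2 = (2·10 + 2 + 2 − 12 − 0)/2 = 12/2 = 6.
(Structurally: 2 ring(s) + 4 π bond(s) = 6.)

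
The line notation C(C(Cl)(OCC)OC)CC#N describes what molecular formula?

Heavy atoms from the SMILES: 7 C, 1 Cl, 1 N, 2 O.
Implicit hydrogens by atom environment:
  3 × C: 2 H each → 6
  2 × C: 3 H each → 6
  2 × C: no H
  2 × O: no H
  1 × Cl: no H
  1 × N: no H
  Total hydrogens = 12.
Molecular formula: C7H12ClNO2

C7H12ClNO2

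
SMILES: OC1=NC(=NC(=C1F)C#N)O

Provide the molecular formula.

Heavy atoms from the SMILES: 5 C, 1 F, 3 N, 2 O.
Implicit hydrogens by atom environment:
  4 × C (aromatic): no H
  2 × N (aromatic): no H
  2 × O: 1 H each → 2
  1 × C: no H
  1 × F: no H
  1 × N: no H
  Total hydrogens = 2.
Molecular formula: C5H2FN3O2

C5H2FN3O2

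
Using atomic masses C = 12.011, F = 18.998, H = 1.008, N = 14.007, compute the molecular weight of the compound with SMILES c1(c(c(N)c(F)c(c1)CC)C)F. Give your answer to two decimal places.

171.19

Molecular formula: C9H11F2N.
M = 9×12.011 + 2×18.998 + 11×1.008 + 1×14.007 = 171.19 g/mol.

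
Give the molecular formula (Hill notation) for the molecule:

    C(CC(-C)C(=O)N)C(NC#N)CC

Heavy atoms from the SMILES: 9 C, 3 N, 1 O.
Implicit hydrogens by atom environment:
  3 × C: 2 H each → 6
  2 × C: 3 H each → 6
  2 × C: 1 H each → 2
  2 × C: no H
  1 × N: 2 H
  1 × N: 1 H
  1 × N: no H
  1 × O: no H
  Total hydrogens = 17.
Molecular formula: C9H17N3O

C9H17N3O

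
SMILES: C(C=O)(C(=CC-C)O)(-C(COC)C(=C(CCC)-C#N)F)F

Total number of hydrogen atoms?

Hydrogens are implicit in SMILES; fill each atom to its normal valence:
  5 × C: no H
  4 × C: 2 H each → 8
  3 × C: 3 H each → 9
  3 × C: 1 H each → 3
  2 × F: no H
  2 × O: no H
  1 × N: no H
  1 × O: 1 H
  Total hydrogens = 21.

21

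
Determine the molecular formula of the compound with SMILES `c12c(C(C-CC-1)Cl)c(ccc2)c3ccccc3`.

C16H15Cl

Heavy atoms from the SMILES: 16 C, 1 Cl.
Implicit hydrogens by atom environment:
  8 × C (aromatic): 1 H each → 8
  4 × C (aromatic): no H
  3 × C: 2 H each → 6
  1 × C: 1 H
  1 × Cl: no H
  Total hydrogens = 15.
Molecular formula: C16H15Cl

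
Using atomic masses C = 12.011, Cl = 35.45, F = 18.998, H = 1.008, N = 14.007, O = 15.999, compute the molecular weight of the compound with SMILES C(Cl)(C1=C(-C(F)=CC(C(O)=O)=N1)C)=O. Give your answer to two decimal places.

217.58

Molecular formula: C8H5ClFNO3.
M = 8×12.011 + 1×35.45 + 1×18.998 + 5×1.008 + 1×14.007 + 3×15.999 = 217.58 g/mol.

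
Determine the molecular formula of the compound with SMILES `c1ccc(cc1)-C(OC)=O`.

C8H8O2

Heavy atoms from the SMILES: 8 C, 2 O.
Implicit hydrogens by atom environment:
  5 × C (aromatic): 1 H each → 5
  2 × O: no H
  1 × C: 3 H
  1 × C (aromatic): no H
  1 × C: no H
  Total hydrogens = 8.
Molecular formula: C8H8O2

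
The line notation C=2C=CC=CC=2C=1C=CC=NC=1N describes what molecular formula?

C11H10N2

Heavy atoms from the SMILES: 11 C, 2 N.
Implicit hydrogens by atom environment:
  8 × C (aromatic): 1 H each → 8
  3 × C (aromatic): no H
  1 × N: 2 H
  1 × N (aromatic): no H
  Total hydrogens = 10.
Molecular formula: C11H10N2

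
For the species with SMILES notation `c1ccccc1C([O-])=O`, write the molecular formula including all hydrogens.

Heavy atoms from the SMILES: 7 C, 2 O.
Implicit hydrogens by atom environment:
  5 × C (aromatic): 1 H each → 5
  1 × C (aromatic): no H
  1 × C: no H
  1 × O: no H
  1 × O (charge -1): no H
  Total hydrogens = 5.
Net charge -1.
Molecular formula: C7H5O2-

C7H5O2-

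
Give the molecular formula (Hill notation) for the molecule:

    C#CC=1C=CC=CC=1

Heavy atoms from the SMILES: 8 C.
Implicit hydrogens by atom environment:
  5 × C (aromatic): 1 H each → 5
  1 × C: 1 H
  1 × C (aromatic): no H
  1 × C: no H
  Total hydrogens = 6.
Molecular formula: C8H6

C8H6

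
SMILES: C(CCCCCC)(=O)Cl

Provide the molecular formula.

Heavy atoms from the SMILES: 7 C, 1 Cl, 1 O.
Implicit hydrogens by atom environment:
  5 × C: 2 H each → 10
  1 × C: 3 H
  1 × C: no H
  1 × Cl: no H
  1 × O: no H
  Total hydrogens = 13.
Molecular formula: C7H13ClO

C7H13ClO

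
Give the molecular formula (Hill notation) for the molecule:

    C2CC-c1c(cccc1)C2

C10H12

Heavy atoms from the SMILES: 10 C.
Implicit hydrogens by atom environment:
  4 × C: 2 H each → 8
  4 × C (aromatic): 1 H each → 4
  2 × C (aromatic): no H
  Total hydrogens = 12.
Molecular formula: C10H12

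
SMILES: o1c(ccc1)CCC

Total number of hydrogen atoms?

10

Hydrogens are implicit in SMILES; fill each atom to its normal valence:
  3 × C (aromatic): 1 H each → 3
  2 × C: 2 H each → 4
  1 × C: 3 H
  1 × C (aromatic): no H
  1 × O (aromatic): no H
  Total hydrogens = 10.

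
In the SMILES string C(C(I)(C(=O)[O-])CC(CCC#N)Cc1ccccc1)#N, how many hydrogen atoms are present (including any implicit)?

14

Hydrogens are implicit in SMILES; fill each atom to its normal valence:
  5 × C (aromatic): 1 H each → 5
  4 × C: 2 H each → 8
  4 × C: no H
  2 × N: no H
  1 × C: 1 H
  1 × C (aromatic): no H
  1 × I: no H
  1 × O: no H
  1 × O (charge -1): no H
  Total hydrogens = 14.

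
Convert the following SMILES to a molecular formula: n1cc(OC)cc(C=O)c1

C7H7NO2

Heavy atoms from the SMILES: 7 C, 1 N, 2 O.
Implicit hydrogens by atom environment:
  3 × C (aromatic): 1 H each → 3
  2 × C (aromatic): no H
  2 × O: no H
  1 × C: 3 H
  1 × C: 1 H
  1 × N (aromatic): no H
  Total hydrogens = 7.
Molecular formula: C7H7NO2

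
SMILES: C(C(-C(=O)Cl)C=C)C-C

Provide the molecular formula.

C7H11ClO

Heavy atoms from the SMILES: 7 C, 1 Cl, 1 O.
Implicit hydrogens by atom environment:
  3 × C: 2 H each → 6
  2 × C: 1 H each → 2
  1 × C: 3 H
  1 × C: no H
  1 × Cl: no H
  1 × O: no H
  Total hydrogens = 11.
Molecular formula: C7H11ClO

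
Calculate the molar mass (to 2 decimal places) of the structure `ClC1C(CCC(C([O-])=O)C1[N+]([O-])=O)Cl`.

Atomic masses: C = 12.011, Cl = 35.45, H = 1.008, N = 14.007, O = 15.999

241.04

Molecular formula: C7H8Cl2NO4-.
M = 7×12.011 + 2×35.45 + 8×1.008 + 1×14.007 + 4×15.999 = 241.04 g/mol.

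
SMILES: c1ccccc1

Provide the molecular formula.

C6H6

Heavy atoms from the SMILES: 6 C.
Implicit hydrogens by atom environment:
  6 × C (aromatic): 1 H each → 6
  Total hydrogens = 6.
Molecular formula: C6H6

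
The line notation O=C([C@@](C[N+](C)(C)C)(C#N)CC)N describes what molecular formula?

C9H18N3O+

Heavy atoms from the SMILES: 9 C, 3 N, 1 O.
Implicit hydrogens by atom environment:
  4 × C: 3 H each → 12
  3 × C: no H
  2 × C: 2 H each → 4
  1 × N: 2 H
  1 × N (charge +1): no H
  1 × N: no H
  1 × O: no H
  Total hydrogens = 18.
Net charge +1.
Molecular formula: C9H18N3O+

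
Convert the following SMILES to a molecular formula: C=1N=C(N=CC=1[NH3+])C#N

Heavy atoms from the SMILES: 5 C, 4 N.
Implicit hydrogens by atom environment:
  2 × C (aromatic): 1 H each → 2
  2 × C (aromatic): no H
  2 × N (aromatic): no H
  1 × C: no H
  1 × N (charge +1): 3 H
  1 × N: no H
  Total hydrogens = 5.
Net charge +1.
Molecular formula: C5H5N4+

C5H5N4+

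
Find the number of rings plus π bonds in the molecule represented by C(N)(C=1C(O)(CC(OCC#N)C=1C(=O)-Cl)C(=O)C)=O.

7

Molecular formula from the SMILES: C11H11ClN2O5.
DoU = (2C + 2 + N − H − X)/2 = (2·11 + 2 + 2 − 11 − 1)/2 = 14/2 = 7.
(Structurally: 1 ring(s) + 6 π bond(s) = 7.)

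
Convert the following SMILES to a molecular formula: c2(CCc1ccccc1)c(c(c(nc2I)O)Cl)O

C13H11ClINO2

Heavy atoms from the SMILES: 13 C, 1 Cl, 1 I, 1 N, 2 O.
Implicit hydrogens by atom environment:
  6 × C (aromatic): no H
  5 × C (aromatic): 1 H each → 5
  2 × C: 2 H each → 4
  2 × O: 1 H each → 2
  1 × Cl: no H
  1 × I: no H
  1 × N (aromatic): no H
  Total hydrogens = 11.
Molecular formula: C13H11ClINO2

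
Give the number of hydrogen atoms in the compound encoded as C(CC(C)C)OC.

Hydrogens are implicit in SMILES; fill each atom to its normal valence:
  3 × C: 3 H each → 9
  2 × C: 2 H each → 4
  1 × C: 1 H
  1 × O: no H
  Total hydrogens = 14.

14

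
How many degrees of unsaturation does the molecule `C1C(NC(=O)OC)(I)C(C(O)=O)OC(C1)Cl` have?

3

Molecular formula from the SMILES: C8H11ClINO5.
DoU = (2C + 2 + N − H − X)/2 = (2·8 + 2 + 1 − 11 − 2)/2 = 6/2 = 3.
(Structurally: 1 ring(s) + 2 π bond(s) = 3.)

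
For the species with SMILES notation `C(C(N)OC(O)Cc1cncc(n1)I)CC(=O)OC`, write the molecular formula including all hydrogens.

Heavy atoms from the SMILES: 11 C, 1 I, 3 N, 4 O.
Implicit hydrogens by atom environment:
  3 × C: 2 H each → 6
  3 × O: no H
  2 × C (aromatic): 1 H each → 2
  2 × C: 1 H each → 2
  2 × C (aromatic): no H
  2 × N (aromatic): no H
  1 × C: 3 H
  1 × C: no H
  1 × I: no H
  1 × N: 2 H
  1 × O: 1 H
  Total hydrogens = 16.
Molecular formula: C11H16IN3O4

C11H16IN3O4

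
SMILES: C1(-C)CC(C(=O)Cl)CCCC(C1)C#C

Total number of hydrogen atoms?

17

Hydrogens are implicit in SMILES; fill each atom to its normal valence:
  5 × C: 2 H each → 10
  4 × C: 1 H each → 4
  2 × C: no H
  1 × C: 3 H
  1 × Cl: no H
  1 × O: no H
  Total hydrogens = 17.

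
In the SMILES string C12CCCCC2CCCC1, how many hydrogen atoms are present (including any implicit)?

Hydrogens are implicit in SMILES; fill each atom to its normal valence:
  8 × C: 2 H each → 16
  2 × C: 1 H each → 2
  Total hydrogens = 18.

18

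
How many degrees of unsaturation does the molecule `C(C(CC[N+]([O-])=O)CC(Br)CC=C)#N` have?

Molecular formula from the SMILES: C9H13BrN2O2.
DoU = (2C + 2 + N − H − X)/2 = (2·9 + 2 + 2 − 13 − 1)/2 = 8/2 = 4.
(Structurally: 0 ring(s) + 4 π bond(s) = 4.)

4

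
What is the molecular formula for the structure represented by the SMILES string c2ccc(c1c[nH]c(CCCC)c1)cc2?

C14H17N

Heavy atoms from the SMILES: 14 C, 1 N.
Implicit hydrogens by atom environment:
  7 × C (aromatic): 1 H each → 7
  3 × C: 2 H each → 6
  3 × C (aromatic): no H
  1 × C: 3 H
  1 × N (aromatic): 1 H
  Total hydrogens = 17.
Molecular formula: C14H17N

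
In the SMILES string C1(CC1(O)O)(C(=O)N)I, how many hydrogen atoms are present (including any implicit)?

6

Hydrogens are implicit in SMILES; fill each atom to its normal valence:
  3 × C: no H
  2 × O: 1 H each → 2
  1 × C: 2 H
  1 × I: no H
  1 × N: 2 H
  1 × O: no H
  Total hydrogens = 6.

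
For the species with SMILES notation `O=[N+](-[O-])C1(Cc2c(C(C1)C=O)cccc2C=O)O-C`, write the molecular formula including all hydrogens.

C13H13NO5

Heavy atoms from the SMILES: 13 C, 1 N, 5 O.
Implicit hydrogens by atom environment:
  4 × O: no H
  3 × C (aromatic): 1 H each → 3
  3 × C: 1 H each → 3
  3 × C (aromatic): no H
  2 × C: 2 H each → 4
  1 × C: 3 H
  1 × C: no H
  1 × N (charge +1): no H
  1 × O (charge -1): no H
  Total hydrogens = 13.
Molecular formula: C13H13NO5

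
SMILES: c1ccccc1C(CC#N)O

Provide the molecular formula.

Heavy atoms from the SMILES: 9 C, 1 N, 1 O.
Implicit hydrogens by atom environment:
  5 × C (aromatic): 1 H each → 5
  1 × C: 2 H
  1 × C: 1 H
  1 × C (aromatic): no H
  1 × C: no H
  1 × N: no H
  1 × O: 1 H
  Total hydrogens = 9.
Molecular formula: C9H9NO

C9H9NO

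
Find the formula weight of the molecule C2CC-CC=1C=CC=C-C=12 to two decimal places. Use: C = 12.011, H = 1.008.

Molecular formula: C10H12.
M = 10×12.011 + 12×1.008 = 132.21 g/mol.

132.21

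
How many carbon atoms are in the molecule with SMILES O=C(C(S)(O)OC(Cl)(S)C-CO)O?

The symbol for carbon appears 5 times in the SMILES. (Cl is a single chlorine, not C + l.)

5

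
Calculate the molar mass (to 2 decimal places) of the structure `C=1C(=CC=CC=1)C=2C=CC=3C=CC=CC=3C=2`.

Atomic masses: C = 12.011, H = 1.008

Molecular formula: C16H12.
M = 16×12.011 + 12×1.008 = 204.27 g/mol.

204.27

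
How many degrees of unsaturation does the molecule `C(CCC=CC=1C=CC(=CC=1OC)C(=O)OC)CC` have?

Molecular formula from the SMILES: C16H22O3.
DoU = (2C + 2 + N − H − X)/2 = (2·16 + 2 + 0 − 22 − 0)/2 = 12/2 = 6.
(Structurally: 1 ring(s) + 5 π bond(s) = 6.)

6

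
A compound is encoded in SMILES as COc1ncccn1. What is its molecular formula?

Heavy atoms from the SMILES: 5 C, 2 N, 1 O.
Implicit hydrogens by atom environment:
  3 × C (aromatic): 1 H each → 3
  2 × N (aromatic): no H
  1 × C: 3 H
  1 × C (aromatic): no H
  1 × O: no H
  Total hydrogens = 6.
Molecular formula: C5H6N2O

C5H6N2O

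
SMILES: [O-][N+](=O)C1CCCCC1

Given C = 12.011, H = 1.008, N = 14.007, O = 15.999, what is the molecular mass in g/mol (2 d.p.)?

129.16

Molecular formula: C6H11NO2.
M = 6×12.011 + 11×1.008 + 1×14.007 + 2×15.999 = 129.16 g/mol.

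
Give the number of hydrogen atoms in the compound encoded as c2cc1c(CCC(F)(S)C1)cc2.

11

Hydrogens are implicit in SMILES; fill each atom to its normal valence:
  4 × C (aromatic): 1 H each → 4
  3 × C: 2 H each → 6
  2 × C (aromatic): no H
  1 × C: no H
  1 × F: no H
  1 × S: 1 H
  Total hydrogens = 11.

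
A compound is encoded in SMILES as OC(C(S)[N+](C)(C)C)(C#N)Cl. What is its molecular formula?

C6H12ClN2OS+

Heavy atoms from the SMILES: 6 C, 1 Cl, 2 N, 1 O, 1 S.
Implicit hydrogens by atom environment:
  3 × C: 3 H each → 9
  2 × C: no H
  1 × C: 1 H
  1 × Cl: no H
  1 × N: no H
  1 × N (charge +1): no H
  1 × O: 1 H
  1 × S: 1 H
  Total hydrogens = 12.
Net charge +1.
Molecular formula: C6H12ClN2OS+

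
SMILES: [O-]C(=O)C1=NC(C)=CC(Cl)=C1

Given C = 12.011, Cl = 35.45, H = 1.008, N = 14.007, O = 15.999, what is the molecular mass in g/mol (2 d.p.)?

170.57

Molecular formula: C7H5ClNO2-.
M = 7×12.011 + 1×35.45 + 5×1.008 + 1×14.007 + 2×15.999 = 170.57 g/mol.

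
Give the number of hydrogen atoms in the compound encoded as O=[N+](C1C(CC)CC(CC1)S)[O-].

15

Hydrogens are implicit in SMILES; fill each atom to its normal valence:
  4 × C: 2 H each → 8
  3 × C: 1 H each → 3
  1 × C: 3 H
  1 × N (charge +1): no H
  1 × O: no H
  1 × O (charge -1): no H
  1 × S: 1 H
  Total hydrogens = 15.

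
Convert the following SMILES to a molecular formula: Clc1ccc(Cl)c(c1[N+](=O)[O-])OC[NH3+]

C7H7Cl2N2O3+

Heavy atoms from the SMILES: 7 C, 2 Cl, 2 N, 3 O.
Implicit hydrogens by atom environment:
  4 × C (aromatic): no H
  2 × C (aromatic): 1 H each → 2
  2 × Cl: no H
  2 × O: no H
  1 × C: 2 H
  1 × N (charge +1): 3 H
  1 × N (charge +1): no H
  1 × O (charge -1): no H
  Total hydrogens = 7.
Net charge +1.
Molecular formula: C7H7Cl2N2O3+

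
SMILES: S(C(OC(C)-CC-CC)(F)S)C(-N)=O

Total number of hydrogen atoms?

16

Hydrogens are implicit in SMILES; fill each atom to its normal valence:
  3 × C: 2 H each → 6
  2 × C: 3 H each → 6
  2 × C: no H
  2 × O: no H
  1 × C: 1 H
  1 × F: no H
  1 × N: 2 H
  1 × S: 1 H
  1 × S: no H
  Total hydrogens = 16.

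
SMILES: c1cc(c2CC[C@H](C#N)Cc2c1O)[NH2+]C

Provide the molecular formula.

C12H15N2O+

Heavy atoms from the SMILES: 12 C, 2 N, 1 O.
Implicit hydrogens by atom environment:
  4 × C (aromatic): no H
  3 × C: 2 H each → 6
  2 × C (aromatic): 1 H each → 2
  1 × C: 3 H
  1 × C: 1 H
  1 × C: no H
  1 × N (charge +1): 2 H
  1 × N: no H
  1 × O: 1 H
  Total hydrogens = 15.
Net charge +1.
Molecular formula: C12H15N2O+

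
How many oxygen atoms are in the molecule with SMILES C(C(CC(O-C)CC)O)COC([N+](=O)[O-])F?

The symbol for oxygen appears 5 times in the SMILES.

5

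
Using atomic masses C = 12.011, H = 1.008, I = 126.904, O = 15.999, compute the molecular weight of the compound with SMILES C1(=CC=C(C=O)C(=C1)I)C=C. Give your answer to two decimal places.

Molecular formula: C9H7IO.
M = 9×12.011 + 7×1.008 + 1×126.904 + 1×15.999 = 258.06 g/mol.

258.06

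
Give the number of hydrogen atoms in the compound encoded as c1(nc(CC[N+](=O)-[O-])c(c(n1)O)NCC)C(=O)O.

12

Hydrogens are implicit in SMILES; fill each atom to its normal valence:
  4 × C (aromatic): no H
  3 × C: 2 H each → 6
  2 × N (aromatic): no H
  2 × O: 1 H each → 2
  2 × O: no H
  1 × C: 3 H
  1 × C: no H
  1 × N: 1 H
  1 × N (charge +1): no H
  1 × O (charge -1): no H
  Total hydrogens = 12.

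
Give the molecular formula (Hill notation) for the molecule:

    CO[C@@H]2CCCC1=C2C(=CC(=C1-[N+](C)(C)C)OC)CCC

C18H30NO2+

Heavy atoms from the SMILES: 18 C, 1 N, 2 O.
Implicit hydrogens by atom environment:
  6 × C: 3 H each → 18
  5 × C: 2 H each → 10
  5 × C (aromatic): no H
  2 × O: no H
  1 × C (aromatic): 1 H
  1 × C: 1 H
  1 × N (charge +1): no H
  Total hydrogens = 30.
Net charge +1.
Molecular formula: C18H30NO2+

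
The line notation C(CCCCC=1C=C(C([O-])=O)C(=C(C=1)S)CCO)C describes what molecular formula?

Heavy atoms from the SMILES: 15 C, 3 O, 1 S.
Implicit hydrogens by atom environment:
  7 × C: 2 H each → 14
  4 × C (aromatic): no H
  2 × C (aromatic): 1 H each → 2
  1 × C: 3 H
  1 × C: no H
  1 × O: 1 H
  1 × O: no H
  1 × O (charge -1): no H
  1 × S: 1 H
  Total hydrogens = 21.
Net charge -1.
Molecular formula: C15H21O3S-

C15H21O3S-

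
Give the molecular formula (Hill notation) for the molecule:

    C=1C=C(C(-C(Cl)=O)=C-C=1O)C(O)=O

C8H5ClO4

Heavy atoms from the SMILES: 8 C, 1 Cl, 4 O.
Implicit hydrogens by atom environment:
  3 × C (aromatic): 1 H each → 3
  3 × C (aromatic): no H
  2 × C: no H
  2 × O: 1 H each → 2
  2 × O: no H
  1 × Cl: no H
  Total hydrogens = 5.
Molecular formula: C8H5ClO4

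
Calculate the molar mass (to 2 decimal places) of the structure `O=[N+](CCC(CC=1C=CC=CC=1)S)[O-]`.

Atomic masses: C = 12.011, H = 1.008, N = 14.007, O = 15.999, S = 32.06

211.28

Molecular formula: C10H13NO2S.
M = 10×12.011 + 13×1.008 + 1×14.007 + 2×15.999 + 1×32.06 = 211.28 g/mol.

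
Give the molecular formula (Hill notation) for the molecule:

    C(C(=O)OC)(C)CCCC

C8H16O2

Heavy atoms from the SMILES: 8 C, 2 O.
Implicit hydrogens by atom environment:
  3 × C: 3 H each → 9
  3 × C: 2 H each → 6
  2 × O: no H
  1 × C: 1 H
  1 × C: no H
  Total hydrogens = 16.
Molecular formula: C8H16O2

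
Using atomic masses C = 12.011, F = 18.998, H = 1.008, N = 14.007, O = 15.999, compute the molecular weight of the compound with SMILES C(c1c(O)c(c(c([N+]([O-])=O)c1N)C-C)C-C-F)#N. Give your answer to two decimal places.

253.23

Molecular formula: C11H12FN3O3.
M = 11×12.011 + 1×18.998 + 12×1.008 + 3×14.007 + 3×15.999 = 253.23 g/mol.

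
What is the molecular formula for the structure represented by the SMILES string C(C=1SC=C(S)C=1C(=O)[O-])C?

C7H7O2S2-

Heavy atoms from the SMILES: 7 C, 2 O, 2 S.
Implicit hydrogens by atom environment:
  3 × C (aromatic): no H
  1 × C: 3 H
  1 × C: 2 H
  1 × C (aromatic): 1 H
  1 × C: no H
  1 × O: no H
  1 × O (charge -1): no H
  1 × S: 1 H
  1 × S (aromatic): no H
  Total hydrogens = 7.
Net charge -1.
Molecular formula: C7H7O2S2-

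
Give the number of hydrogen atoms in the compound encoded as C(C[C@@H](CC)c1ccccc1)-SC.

18

Hydrogens are implicit in SMILES; fill each atom to its normal valence:
  5 × C (aromatic): 1 H each → 5
  3 × C: 2 H each → 6
  2 × C: 3 H each → 6
  1 × C: 1 H
  1 × C (aromatic): no H
  1 × S: no H
  Total hydrogens = 18.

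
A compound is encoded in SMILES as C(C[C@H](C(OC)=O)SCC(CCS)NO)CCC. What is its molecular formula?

Heavy atoms from the SMILES: 12 C, 1 N, 3 O, 2 S.
Implicit hydrogens by atom environment:
  7 × C: 2 H each → 14
  2 × C: 3 H each → 6
  2 × C: 1 H each → 2
  2 × O: no H
  1 × C: no H
  1 × N: 1 H
  1 × O: 1 H
  1 × S: 1 H
  1 × S: no H
  Total hydrogens = 25.
Molecular formula: C12H25NO3S2

C12H25NO3S2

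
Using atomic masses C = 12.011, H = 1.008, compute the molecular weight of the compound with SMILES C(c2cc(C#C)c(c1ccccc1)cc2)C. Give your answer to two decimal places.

Molecular formula: C16H14.
M = 16×12.011 + 14×1.008 = 206.29 g/mol.

206.29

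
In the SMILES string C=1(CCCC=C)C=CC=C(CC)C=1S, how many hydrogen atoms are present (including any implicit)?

18

Hydrogens are implicit in SMILES; fill each atom to its normal valence:
  5 × C: 2 H each → 10
  3 × C (aromatic): 1 H each → 3
  3 × C (aromatic): no H
  1 × C: 3 H
  1 × C: 1 H
  1 × S: 1 H
  Total hydrogens = 18.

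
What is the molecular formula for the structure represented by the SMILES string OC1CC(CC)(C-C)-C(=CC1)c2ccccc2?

Heavy atoms from the SMILES: 16 C, 1 O.
Implicit hydrogens by atom environment:
  5 × C (aromatic): 1 H each → 5
  4 × C: 2 H each → 8
  2 × C: 3 H each → 6
  2 × C: 1 H each → 2
  2 × C: no H
  1 × C (aromatic): no H
  1 × O: 1 H
  Total hydrogens = 22.
Molecular formula: C16H22O

C16H22O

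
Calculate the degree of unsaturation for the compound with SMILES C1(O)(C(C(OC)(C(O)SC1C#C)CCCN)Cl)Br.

3

Molecular formula from the SMILES: C11H17BrClNO3S.
DoU = (2C + 2 + N − H − X)/2 = (2·11 + 2 + 1 − 17 − 2)/2 = 6/2 = 3.
(Structurally: 1 ring(s) + 2 π bond(s) = 3.)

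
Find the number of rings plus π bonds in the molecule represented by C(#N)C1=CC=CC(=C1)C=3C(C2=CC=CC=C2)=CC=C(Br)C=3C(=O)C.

15

Molecular formula from the SMILES: C21H14BrNO.
DoU = (2C + 2 + N − H − X)/2 = (2·21 + 2 + 1 − 14 − 1)/2 = 30/2 = 15.
(Structurally: 3 ring(s) + 12 π bond(s) = 15.)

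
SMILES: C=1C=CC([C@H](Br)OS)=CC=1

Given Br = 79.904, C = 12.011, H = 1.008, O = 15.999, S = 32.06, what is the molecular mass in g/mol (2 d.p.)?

Molecular formula: C7H7BrOS.
M = 1×79.904 + 7×12.011 + 7×1.008 + 1×15.999 + 1×32.06 = 219.10 g/mol.

219.10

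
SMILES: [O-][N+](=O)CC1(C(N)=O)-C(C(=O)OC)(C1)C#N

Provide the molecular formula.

Heavy atoms from the SMILES: 8 C, 3 N, 5 O.
Implicit hydrogens by atom environment:
  5 × C: no H
  4 × O: no H
  2 × C: 2 H each → 4
  1 × C: 3 H
  1 × N: 2 H
  1 × N (charge +1): no H
  1 × N: no H
  1 × O (charge -1): no H
  Total hydrogens = 9.
Molecular formula: C8H9N3O5

C8H9N3O5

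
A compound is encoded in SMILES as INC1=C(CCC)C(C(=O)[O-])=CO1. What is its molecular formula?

Heavy atoms from the SMILES: 8 C, 1 I, 1 N, 3 O.
Implicit hydrogens by atom environment:
  3 × C (aromatic): no H
  2 × C: 2 H each → 4
  1 × C: 3 H
  1 × C (aromatic): 1 H
  1 × C: no H
  1 × I: no H
  1 × N: 1 H
  1 × O (aromatic): no H
  1 × O: no H
  1 × O (charge -1): no H
  Total hydrogens = 9.
Net charge -1.
Molecular formula: C8H9INO3-

C8H9INO3-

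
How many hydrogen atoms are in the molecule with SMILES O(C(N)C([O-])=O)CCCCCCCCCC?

Hydrogens are implicit in SMILES; fill each atom to its normal valence:
  9 × C: 2 H each → 18
  2 × O: no H
  1 × C: 3 H
  1 × C: 1 H
  1 × C: no H
  1 × N: 2 H
  1 × O (charge -1): no H
  Total hydrogens = 24.

24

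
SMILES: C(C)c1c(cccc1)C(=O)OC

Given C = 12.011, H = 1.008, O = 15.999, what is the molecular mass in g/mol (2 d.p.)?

164.20

Molecular formula: C10H12O2.
M = 10×12.011 + 12×1.008 + 2×15.999 = 164.20 g/mol.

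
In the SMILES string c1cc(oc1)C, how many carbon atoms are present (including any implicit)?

5

The symbol for carbon appears 5 times in the SMILES. Lowercase c denotes aromatic carbon and counts toward C.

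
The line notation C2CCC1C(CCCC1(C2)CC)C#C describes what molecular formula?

Heavy atoms from the SMILES: 14 C.
Implicit hydrogens by atom environment:
  8 × C: 2 H each → 16
  3 × C: 1 H each → 3
  2 × C: no H
  1 × C: 3 H
  Total hydrogens = 22.
Molecular formula: C14H22

C14H22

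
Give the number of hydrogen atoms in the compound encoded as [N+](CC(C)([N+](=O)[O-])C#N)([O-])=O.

5

Hydrogens are implicit in SMILES; fill each atom to its normal valence:
  2 × C: no H
  2 × N (charge +1): no H
  2 × O: no H
  2 × O (charge -1): no H
  1 × C: 3 H
  1 × C: 2 H
  1 × N: no H
  Total hydrogens = 5.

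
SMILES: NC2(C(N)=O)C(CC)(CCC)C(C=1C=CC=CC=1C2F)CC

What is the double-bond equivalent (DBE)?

6

Molecular formula from the SMILES: C18H27FN2O.
DoU = (2C + 2 + N − H − X)/2 = (2·18 + 2 + 2 − 27 − 1)/2 = 12/2 = 6.
(Structurally: 2 ring(s) + 4 π bond(s) = 6.)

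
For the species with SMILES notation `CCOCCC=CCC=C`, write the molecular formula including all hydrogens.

Heavy atoms from the SMILES: 9 C, 1 O.
Implicit hydrogens by atom environment:
  5 × C: 2 H each → 10
  3 × C: 1 H each → 3
  1 × C: 3 H
  1 × O: no H
  Total hydrogens = 16.
Molecular formula: C9H16O

C9H16O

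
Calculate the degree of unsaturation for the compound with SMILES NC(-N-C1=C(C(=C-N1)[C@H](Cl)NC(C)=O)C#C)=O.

Molecular formula from the SMILES: C10H11ClN4O2.
DoU = (2C + 2 + N − H − X)/2 = (2·10 + 2 + 4 − 11 − 1)/2 = 14/2 = 7.
(Structurally: 1 ring(s) + 6 π bond(s) = 7.)

7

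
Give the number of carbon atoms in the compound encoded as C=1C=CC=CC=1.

6

The symbol for carbon appears 6 times in the SMILES.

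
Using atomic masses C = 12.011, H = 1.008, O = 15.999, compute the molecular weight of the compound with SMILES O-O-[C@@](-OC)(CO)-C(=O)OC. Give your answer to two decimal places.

Molecular formula: C5H10O6.
M = 5×12.011 + 10×1.008 + 6×15.999 = 166.13 g/mol.

166.13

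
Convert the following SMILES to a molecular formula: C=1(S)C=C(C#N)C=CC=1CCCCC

Heavy atoms from the SMILES: 12 C, 1 N, 1 S.
Implicit hydrogens by atom environment:
  4 × C: 2 H each → 8
  3 × C (aromatic): 1 H each → 3
  3 × C (aromatic): no H
  1 × C: 3 H
  1 × C: no H
  1 × N: no H
  1 × S: 1 H
  Total hydrogens = 15.
Molecular formula: C12H15NS

C12H15NS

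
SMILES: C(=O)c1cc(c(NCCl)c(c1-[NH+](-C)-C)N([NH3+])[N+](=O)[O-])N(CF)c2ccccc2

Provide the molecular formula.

Heavy atoms from the SMILES: 17 C, 1 Cl, 1 F, 6 N, 3 O.
Implicit hydrogens by atom environment:
  6 × C (aromatic): 1 H each → 6
  6 × C (aromatic): no H
  2 × C: 3 H each → 6
  2 × C: 2 H each → 4
  2 × N: no H
  2 × O: no H
  1 × C: 1 H
  1 × Cl: no H
  1 × F: no H
  1 × N (charge +1): 3 H
  1 × N: 1 H
  1 × N (charge +1): 1 H
  1 × N (charge +1): no H
  1 × O (charge -1): no H
  Total hydrogens = 22.
Net charge +2.
Molecular formula: [C17H22ClFN6O3]2+

[C17H22ClFN6O3]2+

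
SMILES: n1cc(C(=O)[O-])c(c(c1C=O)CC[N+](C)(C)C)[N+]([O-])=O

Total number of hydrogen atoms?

15

Hydrogens are implicit in SMILES; fill each atom to its normal valence:
  4 × C (aromatic): no H
  3 × C: 3 H each → 9
  3 × O: no H
  2 × C: 2 H each → 4
  2 × N (charge +1): no H
  2 × O (charge -1): no H
  1 × C (aromatic): 1 H
  1 × C: 1 H
  1 × C: no H
  1 × N (aromatic): no H
  Total hydrogens = 15.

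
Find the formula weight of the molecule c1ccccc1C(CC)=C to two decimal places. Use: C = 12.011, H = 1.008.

Molecular formula: C10H12.
M = 10×12.011 + 12×1.008 = 132.21 g/mol.

132.21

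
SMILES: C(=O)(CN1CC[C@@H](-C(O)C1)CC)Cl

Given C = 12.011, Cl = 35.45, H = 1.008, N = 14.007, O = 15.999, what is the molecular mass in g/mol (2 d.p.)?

205.68

Molecular formula: C9H16ClNO2.
M = 9×12.011 + 1×35.45 + 16×1.008 + 1×14.007 + 2×15.999 = 205.68 g/mol.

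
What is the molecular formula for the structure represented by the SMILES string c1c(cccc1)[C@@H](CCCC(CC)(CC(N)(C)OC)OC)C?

C19H33NO2

Heavy atoms from the SMILES: 19 C, 1 N, 2 O.
Implicit hydrogens by atom environment:
  5 × C: 3 H each → 15
  5 × C: 2 H each → 10
  5 × C (aromatic): 1 H each → 5
  2 × C: no H
  2 × O: no H
  1 × C: 1 H
  1 × C (aromatic): no H
  1 × N: 2 H
  Total hydrogens = 33.
Molecular formula: C19H33NO2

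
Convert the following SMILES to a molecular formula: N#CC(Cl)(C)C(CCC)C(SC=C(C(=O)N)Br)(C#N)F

Heavy atoms from the SMILES: 1 Br, 12 C, 1 Cl, 1 F, 3 N, 1 O, 1 S.
Implicit hydrogens by atom environment:
  6 × C: no H
  2 × C: 3 H each → 6
  2 × C: 2 H each → 4
  2 × C: 1 H each → 2
  2 × N: no H
  1 × Br: no H
  1 × Cl: no H
  1 × F: no H
  1 × N: 2 H
  1 × O: no H
  1 × S: no H
  Total hydrogens = 14.
Molecular formula: C12H14BrClFN3OS

C12H14BrClFN3OS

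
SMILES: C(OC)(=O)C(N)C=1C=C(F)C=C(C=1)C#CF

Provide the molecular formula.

Heavy atoms from the SMILES: 11 C, 2 F, 1 N, 2 O.
Implicit hydrogens by atom environment:
  3 × C (aromatic): 1 H each → 3
  3 × C (aromatic): no H
  3 × C: no H
  2 × F: no H
  2 × O: no H
  1 × C: 3 H
  1 × C: 1 H
  1 × N: 2 H
  Total hydrogens = 9.
Molecular formula: C11H9F2NO2

C11H9F2NO2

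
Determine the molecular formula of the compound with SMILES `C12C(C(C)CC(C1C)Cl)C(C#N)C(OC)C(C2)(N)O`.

Heavy atoms from the SMILES: 14 C, 1 Cl, 2 N, 2 O.
Implicit hydrogens by atom environment:
  7 × C: 1 H each → 7
  3 × C: 3 H each → 9
  2 × C: 2 H each → 4
  2 × C: no H
  1 × Cl: no H
  1 × N: 2 H
  1 × N: no H
  1 × O: 1 H
  1 × O: no H
  Total hydrogens = 23.
Molecular formula: C14H23ClN2O2

C14H23ClN2O2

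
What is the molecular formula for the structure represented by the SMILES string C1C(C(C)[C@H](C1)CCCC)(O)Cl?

C10H19ClO

Heavy atoms from the SMILES: 10 C, 1 Cl, 1 O.
Implicit hydrogens by atom environment:
  5 × C: 2 H each → 10
  2 × C: 3 H each → 6
  2 × C: 1 H each → 2
  1 × C: no H
  1 × Cl: no H
  1 × O: 1 H
  Total hydrogens = 19.
Molecular formula: C10H19ClO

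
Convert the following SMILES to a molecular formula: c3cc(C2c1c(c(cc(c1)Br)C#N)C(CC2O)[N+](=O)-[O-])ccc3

Heavy atoms from the SMILES: 1 Br, 17 C, 2 N, 3 O.
Implicit hydrogens by atom environment:
  7 × C (aromatic): 1 H each → 7
  5 × C (aromatic): no H
  3 × C: 1 H each → 3
  1 × Br: no H
  1 × C: 2 H
  1 × C: no H
  1 × N: no H
  1 × N (charge +1): no H
  1 × O: 1 H
  1 × O: no H
  1 × O (charge -1): no H
  Total hydrogens = 13.
Molecular formula: C17H13BrN2O3

C17H13BrN2O3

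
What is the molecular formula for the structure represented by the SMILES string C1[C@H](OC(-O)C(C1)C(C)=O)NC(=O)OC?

Heavy atoms from the SMILES: 9 C, 1 N, 5 O.
Implicit hydrogens by atom environment:
  4 × O: no H
  3 × C: 1 H each → 3
  2 × C: 3 H each → 6
  2 × C: 2 H each → 4
  2 × C: no H
  1 × N: 1 H
  1 × O: 1 H
  Total hydrogens = 15.
Molecular formula: C9H15NO5

C9H15NO5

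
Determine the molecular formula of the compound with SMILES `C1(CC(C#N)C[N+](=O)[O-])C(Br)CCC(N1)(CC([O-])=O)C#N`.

C12H14BrN4O4-

Heavy atoms from the SMILES: 1 Br, 12 C, 4 N, 4 O.
Implicit hydrogens by atom environment:
  5 × C: 2 H each → 10
  4 × C: no H
  3 × C: 1 H each → 3
  2 × N: no H
  2 × O: no H
  2 × O (charge -1): no H
  1 × Br: no H
  1 × N: 1 H
  1 × N (charge +1): no H
  Total hydrogens = 14.
Net charge -1.
Molecular formula: C12H14BrN4O4-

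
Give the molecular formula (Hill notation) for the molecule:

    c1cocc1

C4H4O

Heavy atoms from the SMILES: 4 C, 1 O.
Implicit hydrogens by atom environment:
  4 × C (aromatic): 1 H each → 4
  1 × O (aromatic): no H
  Total hydrogens = 4.
Molecular formula: C4H4O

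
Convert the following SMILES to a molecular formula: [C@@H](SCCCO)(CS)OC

C6H14O2S2

Heavy atoms from the SMILES: 6 C, 2 O, 2 S.
Implicit hydrogens by atom environment:
  4 × C: 2 H each → 8
  1 × C: 3 H
  1 × C: 1 H
  1 × O: 1 H
  1 × O: no H
  1 × S: 1 H
  1 × S: no H
  Total hydrogens = 14.
Molecular formula: C6H14O2S2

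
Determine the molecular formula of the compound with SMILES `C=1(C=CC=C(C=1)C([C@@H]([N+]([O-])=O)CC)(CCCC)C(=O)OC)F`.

Heavy atoms from the SMILES: 16 C, 1 F, 1 N, 4 O.
Implicit hydrogens by atom environment:
  4 × C: 2 H each → 8
  4 × C (aromatic): 1 H each → 4
  3 × C: 3 H each → 9
  3 × O: no H
  2 × C: no H
  2 × C (aromatic): no H
  1 × C: 1 H
  1 × F: no H
  1 × N (charge +1): no H
  1 × O (charge -1): no H
  Total hydrogens = 22.
Molecular formula: C16H22FNO4

C16H22FNO4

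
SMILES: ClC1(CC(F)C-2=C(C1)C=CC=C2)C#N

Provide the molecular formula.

C11H9ClFN

Heavy atoms from the SMILES: 11 C, 1 Cl, 1 F, 1 N.
Implicit hydrogens by atom environment:
  4 × C (aromatic): 1 H each → 4
  2 × C: 2 H each → 4
  2 × C (aromatic): no H
  2 × C: no H
  1 × C: 1 H
  1 × Cl: no H
  1 × F: no H
  1 × N: no H
  Total hydrogens = 9.
Molecular formula: C11H9ClFN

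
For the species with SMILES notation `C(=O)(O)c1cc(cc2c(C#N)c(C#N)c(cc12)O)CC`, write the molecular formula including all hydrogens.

Heavy atoms from the SMILES: 15 C, 2 N, 3 O.
Implicit hydrogens by atom environment:
  7 × C (aromatic): no H
  3 × C (aromatic): 1 H each → 3
  3 × C: no H
  2 × N: no H
  2 × O: 1 H each → 2
  1 × C: 3 H
  1 × C: 2 H
  1 × O: no H
  Total hydrogens = 10.
Molecular formula: C15H10N2O3

C15H10N2O3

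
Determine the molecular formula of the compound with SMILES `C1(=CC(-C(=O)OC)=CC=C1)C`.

C9H10O2

Heavy atoms from the SMILES: 9 C, 2 O.
Implicit hydrogens by atom environment:
  4 × C (aromatic): 1 H each → 4
  2 × C: 3 H each → 6
  2 × C (aromatic): no H
  2 × O: no H
  1 × C: no H
  Total hydrogens = 10.
Molecular formula: C9H10O2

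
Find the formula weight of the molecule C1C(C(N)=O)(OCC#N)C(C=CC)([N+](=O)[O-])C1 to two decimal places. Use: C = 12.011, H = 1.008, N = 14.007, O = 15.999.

239.23

Molecular formula: C10H13N3O4.
M = 10×12.011 + 13×1.008 + 3×14.007 + 4×15.999 = 239.23 g/mol.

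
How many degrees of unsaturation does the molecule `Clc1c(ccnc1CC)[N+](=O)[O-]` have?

Molecular formula from the SMILES: C7H7ClN2O2.
DoU = (2C + 2 + N − H − X)/2 = (2·7 + 2 + 2 − 7 − 1)/2 = 10/2 = 5.
(Structurally: 1 ring(s) + 4 π bond(s) = 5.)

5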